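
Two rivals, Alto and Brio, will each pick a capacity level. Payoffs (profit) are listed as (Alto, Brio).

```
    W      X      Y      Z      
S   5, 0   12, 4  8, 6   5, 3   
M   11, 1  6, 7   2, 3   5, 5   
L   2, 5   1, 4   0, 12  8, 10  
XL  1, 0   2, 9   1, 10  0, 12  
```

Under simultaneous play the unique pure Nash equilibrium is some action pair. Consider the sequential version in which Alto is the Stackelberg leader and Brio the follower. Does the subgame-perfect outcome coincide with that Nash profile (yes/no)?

Work backward from Brio's decision.
- S → Brio plays Y (best of 0, 4, 6, 3); Alto gets 8.
- M → Brio plays X (best of 1, 7, 3, 5); Alto gets 6.
- L → Brio plays Y (best of 5, 4, 12, 10); Alto gets 0.
- XL → Brio plays Z (best of 0, 9, 10, 12); Alto gets 0.
Maximizing over 8, 6, 0, 0, Alto chooses S. Subgame-perfect outcome: (S, Y) with payoffs (8, 6).
Now find the simultaneous Nash equilibrium.
Alto's best replies: W→M; X→S; Y→S; Z→L.
Brio's best replies: S→Y; M→X; L→Y; XL→Z.
The unique mutual best reply is (S, Y), giving (8, 6).
Sequential outcome (S, Y) coincides with the Nash profile (S, Y).

yes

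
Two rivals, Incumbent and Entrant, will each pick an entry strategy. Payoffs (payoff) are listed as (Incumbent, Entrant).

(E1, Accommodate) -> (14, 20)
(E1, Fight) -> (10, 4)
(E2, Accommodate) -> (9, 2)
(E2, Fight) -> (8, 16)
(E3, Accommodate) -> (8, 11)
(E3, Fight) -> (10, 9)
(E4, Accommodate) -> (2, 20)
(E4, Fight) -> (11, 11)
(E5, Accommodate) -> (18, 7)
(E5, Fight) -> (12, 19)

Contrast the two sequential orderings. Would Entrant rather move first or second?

second

If Incumbent leads: Entrant's best replies are E1→Accommodate, E2→Fight, E3→Accommodate, E4→Accommodate, E5→Fight; Incumbent's induced payoffs 14, 8, 8, 2, 12; outcome (E1, Accommodate), payoffs (14, 20).
If Entrant leads: Incumbent's best replies are Accommodate→E5, Fight→E5; Entrant's induced payoffs 7, 19; outcome (E5, Fight), payoffs (12, 19).
Entrant gets 19 moving first and 20 moving second, so Entrant prefers to move second.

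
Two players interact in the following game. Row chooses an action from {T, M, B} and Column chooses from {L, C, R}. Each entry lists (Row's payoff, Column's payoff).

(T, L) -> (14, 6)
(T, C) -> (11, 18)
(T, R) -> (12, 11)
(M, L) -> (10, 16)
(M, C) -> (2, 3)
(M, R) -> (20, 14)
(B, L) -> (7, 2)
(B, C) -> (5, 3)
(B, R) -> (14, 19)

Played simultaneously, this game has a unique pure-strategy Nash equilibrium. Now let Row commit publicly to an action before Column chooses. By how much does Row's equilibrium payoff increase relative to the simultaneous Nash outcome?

Column best-responds to each possible Row move:
- T: Column compares 6, 18, 11 and picks C; Row would get 11.
- M: Column compares 16, 3, 14 and picks L; Row would get 10.
- B: Column compares 2, 3, 19 and picks R; Row would get 14.
Among 11, 10, 14, the best is 14 at B. Subgame-perfect outcome: (B, R) with payoffs (14, 19).
Under simultaneous play:
Row's best replies: L→T; C→T; R→M.
Column's best replies: T→C; M→L; B→R.
The unique mutual best reply is (T, C), giving (11, 18).
Row's commitment gain: 14 − 11 = 3.

3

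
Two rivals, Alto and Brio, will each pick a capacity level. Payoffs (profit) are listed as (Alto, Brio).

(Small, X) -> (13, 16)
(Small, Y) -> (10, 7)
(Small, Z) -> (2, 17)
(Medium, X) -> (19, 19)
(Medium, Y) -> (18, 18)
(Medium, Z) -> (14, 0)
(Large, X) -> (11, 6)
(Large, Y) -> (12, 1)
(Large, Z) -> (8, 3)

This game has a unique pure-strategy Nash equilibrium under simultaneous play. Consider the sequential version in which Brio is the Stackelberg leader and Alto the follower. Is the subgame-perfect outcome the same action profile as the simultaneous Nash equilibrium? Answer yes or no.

Solve by backward induction (Brio leads).
- X: BR = Medium, leader payoff 19.
- Y: BR = Medium, leader payoff 18.
- Z: BR = Medium, leader payoff 0.
Brio's induced payoffs are 19, 18, 0, so Brio commits to X. Subgame-perfect outcome: (Medium, X) with payoffs (19, 19).
Under simultaneous play:
Alto's best replies: X→Medium; Y→Medium; Z→Medium.
Brio's best replies: Small→Z; Medium→X; Large→X.
Only (Medium, X) has each player best-responding; Nash payoffs (19, 19).
Sequential outcome (Medium, X) coincides with the Nash profile (Medium, X).

yes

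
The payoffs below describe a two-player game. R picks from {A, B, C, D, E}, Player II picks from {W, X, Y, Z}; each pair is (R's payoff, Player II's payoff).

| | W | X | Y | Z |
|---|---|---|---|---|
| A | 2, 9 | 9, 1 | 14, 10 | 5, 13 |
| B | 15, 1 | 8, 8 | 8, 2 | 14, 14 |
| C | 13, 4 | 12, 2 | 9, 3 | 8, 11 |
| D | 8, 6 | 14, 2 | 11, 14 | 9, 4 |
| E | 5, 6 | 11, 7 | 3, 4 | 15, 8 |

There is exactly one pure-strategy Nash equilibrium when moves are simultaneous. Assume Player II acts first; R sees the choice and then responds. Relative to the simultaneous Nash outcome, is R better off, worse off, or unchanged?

worse off

Work backward from R's decision.
- W → R plays B (best of 2, 15, 13, 8, 5); Player II gets 1.
- X → R plays D (best of 9, 8, 12, 14, 11); Player II gets 2.
- Y → R plays A (best of 14, 8, 9, 11, 3); Player II gets 10.
- Z → R plays E (best of 5, 14, 8, 9, 15); Player II gets 8.
Player II's induced payoffs are 1, 2, 10, 8, so Player II commits to Y. Subgame-perfect outcome: (A, Y) with payoffs (14, 10).
Now find the simultaneous Nash equilibrium.
R's best replies: W→B; X→D; Y→A; Z→E.
Player II's best replies: A→Z; B→Z; C→Z; D→Y; E→Z.
The unique mutual best reply is (E, Z), giving (15, 8).
R earns 14 sequentially versus 15 at the Nash outcome: worse off.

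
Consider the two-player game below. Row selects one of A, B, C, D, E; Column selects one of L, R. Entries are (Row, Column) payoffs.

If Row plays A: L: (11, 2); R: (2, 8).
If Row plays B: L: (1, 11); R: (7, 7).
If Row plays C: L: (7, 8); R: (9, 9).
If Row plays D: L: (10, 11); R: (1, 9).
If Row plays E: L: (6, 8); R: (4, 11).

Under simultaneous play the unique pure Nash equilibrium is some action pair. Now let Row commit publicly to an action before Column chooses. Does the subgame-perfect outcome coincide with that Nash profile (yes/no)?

no

Solve by backward induction (Row leads).
- A: BR = R, leader payoff 2.
- B: BR = L, leader payoff 1.
- C: BR = R, leader payoff 9.
- D: BR = L, leader payoff 10.
- E: BR = R, leader payoff 4.
Maximizing over 2, 1, 9, 10, 4, Row chooses D. Subgame-perfect outcome: (D, L) with payoffs (10, 11).
Under simultaneous play:
Row's best replies: L→A; R→C.
Column's best replies: A→R; B→L; C→R; D→L; E→R.
The unique mutual best reply is (C, R), giving (9, 9).
Sequential outcome (D, L) differs from the Nash profile (C, R).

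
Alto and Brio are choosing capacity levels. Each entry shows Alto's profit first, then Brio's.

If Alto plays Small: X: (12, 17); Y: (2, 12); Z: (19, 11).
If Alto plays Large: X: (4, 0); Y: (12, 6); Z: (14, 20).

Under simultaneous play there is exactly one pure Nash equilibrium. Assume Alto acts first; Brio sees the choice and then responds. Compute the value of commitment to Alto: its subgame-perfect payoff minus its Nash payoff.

Backward induction with Alto moving first.
- Small: Brio compares 17, 12, 11 and picks X; Alto would get 12.
- Large: Brio compares 0, 6, 20 and picks Z; Alto would get 14.
Alto's induced payoffs are 12, 14, so Alto commits to Large. Subgame-perfect outcome: (Large, Z) with payoffs (14, 20).
Now find the simultaneous Nash equilibrium.
Alto's best replies: X→Small; Y→Large; Z→Small.
Brio's best replies: Small→X; Large→Z.
Only (Small, X) has each player best-responding; Nash payoffs (12, 17).
Alto's commitment gain: 14 − 12 = 2.

2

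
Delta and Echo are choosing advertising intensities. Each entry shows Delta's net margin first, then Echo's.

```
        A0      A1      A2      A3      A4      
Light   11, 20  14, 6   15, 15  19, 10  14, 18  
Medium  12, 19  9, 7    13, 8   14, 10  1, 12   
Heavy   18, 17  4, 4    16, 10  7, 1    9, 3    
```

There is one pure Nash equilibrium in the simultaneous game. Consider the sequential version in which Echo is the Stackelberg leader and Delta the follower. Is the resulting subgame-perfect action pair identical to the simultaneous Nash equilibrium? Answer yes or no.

Work backward from Delta's decision.
- A0: BR = Heavy, leader payoff 17.
- A1: BR = Light, leader payoff 6.
- A2: BR = Heavy, leader payoff 10.
- A3: BR = Light, leader payoff 10.
- A4: BR = Light, leader payoff 18.
Echo's induced payoffs are 17, 6, 10, 10, 18, so Echo commits to A4. Subgame-perfect outcome: (Light, A4) with payoffs (14, 18).
Under simultaneous play:
Delta's best replies: A0→Heavy; A1→Light; A2→Heavy; A3→Light; A4→Light.
Echo's best replies: Light→A0; Medium→A0; Heavy→A0.
Only (Heavy, A0) has each player best-responding; Nash payoffs (18, 17).
Sequential outcome (Light, A4) differs from the Nash profile (Heavy, A0).

no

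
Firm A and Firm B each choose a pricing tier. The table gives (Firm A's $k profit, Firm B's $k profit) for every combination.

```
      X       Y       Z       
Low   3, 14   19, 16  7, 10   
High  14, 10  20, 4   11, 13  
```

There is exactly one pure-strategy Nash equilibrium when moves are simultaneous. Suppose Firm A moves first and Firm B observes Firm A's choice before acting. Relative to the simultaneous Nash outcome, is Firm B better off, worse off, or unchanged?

Solve by backward induction (Firm A leads).
- Low: Firm B compares 14, 16, 10 and picks Y; Firm A would get 19.
- High: Firm B compares 10, 4, 13 and picks Z; Firm A would get 11.
Among 19, 11, the best is 19 at Low. Subgame-perfect outcome: (Low, Y) with payoffs (19, 16).
For the simultaneous game, intersect best replies.
Firm A's best replies: X→High; Y→High; Z→High.
Firm B's best replies: Low→Y; High→Z.
The unique mutual best reply is (High, Z), giving (11, 13).
Firm B earns 16 sequentially versus 13 at the Nash outcome: better off.

better off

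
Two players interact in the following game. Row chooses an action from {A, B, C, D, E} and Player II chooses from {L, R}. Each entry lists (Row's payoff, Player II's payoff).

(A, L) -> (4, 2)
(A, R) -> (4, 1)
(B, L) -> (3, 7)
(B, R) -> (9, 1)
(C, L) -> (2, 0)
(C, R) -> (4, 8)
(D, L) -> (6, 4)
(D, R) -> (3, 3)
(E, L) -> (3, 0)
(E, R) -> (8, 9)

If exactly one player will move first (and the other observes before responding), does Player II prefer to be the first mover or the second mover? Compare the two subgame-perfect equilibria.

second

If Row leads: Player II's best replies are A→L, B→L, C→R, D→L, E→R; Row's induced payoffs 4, 3, 4, 6, 8; outcome (E, R), payoffs (8, 9).
If Player II leads: Row's best replies are L→D, R→B; Player II's induced payoffs 4, 1; outcome (D, L), payoffs (6, 4).
Player II gets 4 moving first and 9 moving second, so Player II prefers to move second.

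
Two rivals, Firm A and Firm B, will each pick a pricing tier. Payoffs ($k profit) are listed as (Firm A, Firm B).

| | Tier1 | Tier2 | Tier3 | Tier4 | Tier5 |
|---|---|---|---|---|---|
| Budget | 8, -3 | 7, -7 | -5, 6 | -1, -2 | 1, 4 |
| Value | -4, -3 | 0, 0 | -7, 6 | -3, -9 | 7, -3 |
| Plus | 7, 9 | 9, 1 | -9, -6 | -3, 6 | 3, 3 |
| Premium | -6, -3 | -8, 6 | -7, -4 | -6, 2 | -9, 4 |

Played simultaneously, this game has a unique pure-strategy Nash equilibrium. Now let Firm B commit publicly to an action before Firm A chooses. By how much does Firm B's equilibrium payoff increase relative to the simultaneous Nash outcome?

0

Solve by backward induction (Firm B leads).
- Tier1: BR = Budget, leader payoff -3.
- Tier2: BR = Plus, leader payoff 1.
- Tier3: BR = Budget, leader payoff 6.
- Tier4: BR = Budget, leader payoff -2.
- Tier5: BR = Value, leader payoff -3.
Among -3, 1, 6, -2, -3, the best is 6 at Tier3. Subgame-perfect outcome: (Budget, Tier3) with payoffs (-5, 6).
Under simultaneous play:
Firm A's best replies: Tier1→Budget; Tier2→Plus; Tier3→Budget; Tier4→Budget; Tier5→Value.
Firm B's best replies: Budget→Tier3; Value→Tier3; Plus→Tier1; Premium→Tier2.
Only (Budget, Tier3) has each player best-responding; Nash payoffs (-5, 6).
Firm B's commitment gain: 6 − 6 = 0.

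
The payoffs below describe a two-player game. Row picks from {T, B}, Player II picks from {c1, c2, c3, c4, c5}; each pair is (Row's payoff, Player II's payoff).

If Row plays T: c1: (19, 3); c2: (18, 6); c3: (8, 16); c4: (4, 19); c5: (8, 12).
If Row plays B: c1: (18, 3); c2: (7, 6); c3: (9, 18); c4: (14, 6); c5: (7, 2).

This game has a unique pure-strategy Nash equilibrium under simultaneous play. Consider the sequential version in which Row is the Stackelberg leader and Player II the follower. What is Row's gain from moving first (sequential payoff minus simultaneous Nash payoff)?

Player II best-responds to each possible Row move:
- T: Player II compares 3, 6, 16, 19, 12 and picks c4; Row would get 4.
- B: Player II compares 3, 6, 18, 6, 2 and picks c3; Row would get 9.
Row's induced payoffs are 4, 9, so Row commits to B. Subgame-perfect outcome: (B, c3) with payoffs (9, 18).
For the simultaneous game, intersect best replies.
Row's best replies: c1→T; c2→T; c3→B; c4→B; c5→T.
Player II's best replies: T→c4; B→c3.
The unique mutual best reply is (B, c3), giving (9, 18).
Row's commitment gain: 9 − 9 = 0.

0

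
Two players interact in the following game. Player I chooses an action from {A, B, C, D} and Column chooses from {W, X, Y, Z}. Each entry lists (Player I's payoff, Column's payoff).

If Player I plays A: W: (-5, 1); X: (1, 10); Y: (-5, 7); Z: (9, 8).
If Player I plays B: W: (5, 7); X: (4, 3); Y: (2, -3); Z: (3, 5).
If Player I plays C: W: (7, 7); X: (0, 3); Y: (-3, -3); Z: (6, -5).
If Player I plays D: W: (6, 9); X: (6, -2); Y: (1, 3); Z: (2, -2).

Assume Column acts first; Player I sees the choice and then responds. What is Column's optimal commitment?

Z

Backward induction with Column moving first.
- W: BR = C, leader payoff 7.
- X: BR = D, leader payoff -2.
- Y: BR = B, leader payoff -3.
- Z: BR = A, leader payoff 8.
Maximizing over 7, -2, -3, 8, Column chooses Z. Subgame-perfect outcome: (A, Z) with payoffs (9, 8).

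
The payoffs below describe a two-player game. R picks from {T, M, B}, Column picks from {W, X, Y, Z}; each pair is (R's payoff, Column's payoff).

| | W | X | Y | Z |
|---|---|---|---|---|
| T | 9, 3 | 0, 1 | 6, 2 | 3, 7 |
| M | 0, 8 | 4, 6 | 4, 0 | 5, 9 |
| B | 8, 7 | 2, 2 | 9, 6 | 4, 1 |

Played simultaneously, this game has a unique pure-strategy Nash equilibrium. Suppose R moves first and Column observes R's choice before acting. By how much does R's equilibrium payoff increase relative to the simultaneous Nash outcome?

Work backward from Column's decision.
- T → Column plays Z (best of 3, 1, 2, 7); R gets 3.
- M → Column plays Z (best of 8, 6, 0, 9); R gets 5.
- B → Column plays W (best of 7, 2, 6, 1); R gets 8.
Among 3, 5, 8, the best is 8 at B. Subgame-perfect outcome: (B, W) with payoffs (8, 7).
Now find the simultaneous Nash equilibrium.
R's best replies: W→T; X→M; Y→B; Z→M.
Column's best replies: T→Z; M→Z; B→W.
Only (M, Z) has each player best-responding; Nash payoffs (5, 9).
R's commitment gain: 8 − 5 = 3.

3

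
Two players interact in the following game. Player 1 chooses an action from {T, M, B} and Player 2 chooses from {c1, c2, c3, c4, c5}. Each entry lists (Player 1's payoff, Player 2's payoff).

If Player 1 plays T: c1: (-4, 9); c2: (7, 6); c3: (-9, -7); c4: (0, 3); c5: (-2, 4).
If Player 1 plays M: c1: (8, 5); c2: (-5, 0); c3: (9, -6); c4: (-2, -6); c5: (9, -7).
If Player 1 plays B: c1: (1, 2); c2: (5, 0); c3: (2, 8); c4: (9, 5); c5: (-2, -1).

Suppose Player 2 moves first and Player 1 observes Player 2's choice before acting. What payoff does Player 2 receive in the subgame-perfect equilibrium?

6

Player 1 best-responds to each possible Player 2 move:
- c1 → Player 1 plays M (best of -4, 8, 1); Player 2 gets 5.
- c2 → Player 1 plays T (best of 7, -5, 5); Player 2 gets 6.
- c3 → Player 1 plays M (best of -9, 9, 2); Player 2 gets -6.
- c4 → Player 1 plays B (best of 0, -2, 9); Player 2 gets 5.
- c5 → Player 1 plays M (best of -2, 9, -2); Player 2 gets -7.
Maximizing over 5, 6, -6, 5, -7, Player 2 chooses c2. Subgame-perfect outcome: (T, c2) with payoffs (7, 6).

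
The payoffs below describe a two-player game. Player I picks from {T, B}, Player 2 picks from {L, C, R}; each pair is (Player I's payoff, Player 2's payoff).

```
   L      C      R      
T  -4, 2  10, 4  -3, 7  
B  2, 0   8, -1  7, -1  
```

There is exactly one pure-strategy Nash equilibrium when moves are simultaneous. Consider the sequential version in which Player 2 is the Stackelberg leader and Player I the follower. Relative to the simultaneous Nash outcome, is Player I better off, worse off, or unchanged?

better off

Solve by backward induction (Player 2 leads).
- L → Player I plays B (best of -4, 2); Player 2 gets 0.
- C → Player I plays T (best of 10, 8); Player 2 gets 4.
- R → Player I plays B (best of -3, 7); Player 2 gets -1.
Among 0, 4, -1, the best is 4 at C. Subgame-perfect outcome: (T, C) with payoffs (10, 4).
Under simultaneous play:
Player I's best replies: L→B; C→T; R→B.
Player 2's best replies: T→R; B→L.
Only (B, L) has each player best-responding; Nash payoffs (2, 0).
Player I earns 10 sequentially versus 2 at the Nash outcome: better off.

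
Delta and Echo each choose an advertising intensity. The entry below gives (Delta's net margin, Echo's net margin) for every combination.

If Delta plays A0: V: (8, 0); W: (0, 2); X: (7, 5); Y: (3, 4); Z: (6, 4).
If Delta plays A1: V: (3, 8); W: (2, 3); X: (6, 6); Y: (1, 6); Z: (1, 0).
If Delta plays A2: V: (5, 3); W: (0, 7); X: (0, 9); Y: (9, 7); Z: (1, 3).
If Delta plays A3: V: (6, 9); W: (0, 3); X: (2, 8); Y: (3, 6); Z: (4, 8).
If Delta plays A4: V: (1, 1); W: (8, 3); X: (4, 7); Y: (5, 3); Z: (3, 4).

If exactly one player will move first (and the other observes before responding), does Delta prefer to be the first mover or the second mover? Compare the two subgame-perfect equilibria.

If Delta leads: Echo's best replies are A0→X, A1→V, A2→X, A3→V, A4→X; Delta's induced payoffs 7, 3, 0, 6, 4; outcome (A0, X), payoffs (7, 5).
If Echo leads: Delta's best replies are V→A0, W→A4, X→A0, Y→A2, Z→A0; Echo's induced payoffs 0, 3, 5, 7, 4; outcome (A2, Y), payoffs (9, 7).
Delta gets 7 moving first and 9 moving second, so Delta prefers to move second.

second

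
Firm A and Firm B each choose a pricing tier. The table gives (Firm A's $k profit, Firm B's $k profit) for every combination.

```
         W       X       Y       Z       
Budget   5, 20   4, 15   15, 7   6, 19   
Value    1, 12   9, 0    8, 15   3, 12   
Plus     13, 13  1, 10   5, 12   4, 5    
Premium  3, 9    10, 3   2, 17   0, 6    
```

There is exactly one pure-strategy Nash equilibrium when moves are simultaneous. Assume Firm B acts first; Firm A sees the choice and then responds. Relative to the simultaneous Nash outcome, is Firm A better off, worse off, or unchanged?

worse off

Backward induction with Firm B moving first.
- W: Firm A compares 5, 1, 13, 3 and picks Plus; Firm B would get 13.
- X: Firm A compares 4, 9, 1, 10 and picks Premium; Firm B would get 3.
- Y: Firm A compares 15, 8, 5, 2 and picks Budget; Firm B would get 7.
- Z: Firm A compares 6, 3, 4, 0 and picks Budget; Firm B would get 19.
Among 13, 3, 7, 19, the best is 19 at Z. Subgame-perfect outcome: (Budget, Z) with payoffs (6, 19).
Under simultaneous play:
Firm A's best replies: W→Plus; X→Premium; Y→Budget; Z→Budget.
Firm B's best replies: Budget→W; Value→Y; Plus→W; Premium→Y.
The unique mutual best reply is (Plus, W), giving (13, 13).
Firm A earns 6 sequentially versus 13 at the Nash outcome: worse off.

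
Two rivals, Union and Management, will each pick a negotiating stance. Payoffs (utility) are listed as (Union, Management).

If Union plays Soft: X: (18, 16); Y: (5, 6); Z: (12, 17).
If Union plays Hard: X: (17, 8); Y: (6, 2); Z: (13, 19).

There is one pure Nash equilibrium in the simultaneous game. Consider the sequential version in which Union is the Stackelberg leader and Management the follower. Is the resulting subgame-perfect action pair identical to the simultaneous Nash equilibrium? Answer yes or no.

yes

Work backward from Management's decision.
- Soft → Management plays Z (best of 16, 6, 17); Union gets 12.
- Hard → Management plays Z (best of 8, 2, 19); Union gets 13.
Maximizing over 12, 13, Union chooses Hard. Subgame-perfect outcome: (Hard, Z) with payoffs (13, 19).
For the simultaneous game, intersect best replies.
Union's best replies: X→Soft; Y→Hard; Z→Hard.
Management's best replies: Soft→Z; Hard→Z.
The unique mutual best reply is (Hard, Z), giving (13, 19).
Sequential outcome (Hard, Z) coincides with the Nash profile (Hard, Z).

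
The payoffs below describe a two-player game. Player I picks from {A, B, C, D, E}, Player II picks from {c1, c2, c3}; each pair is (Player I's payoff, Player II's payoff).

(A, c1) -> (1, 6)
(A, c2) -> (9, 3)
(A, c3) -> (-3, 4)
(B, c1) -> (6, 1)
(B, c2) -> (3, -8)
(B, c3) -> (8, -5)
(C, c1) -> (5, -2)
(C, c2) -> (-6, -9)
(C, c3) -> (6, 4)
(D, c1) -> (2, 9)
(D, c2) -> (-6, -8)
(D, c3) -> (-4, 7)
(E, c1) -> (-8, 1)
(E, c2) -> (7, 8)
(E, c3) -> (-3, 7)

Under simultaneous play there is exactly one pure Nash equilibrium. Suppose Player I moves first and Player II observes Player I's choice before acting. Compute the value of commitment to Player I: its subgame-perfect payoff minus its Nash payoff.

1

Work backward from Player II's decision.
- A: Player II compares 6, 3, 4 and picks c1; Player I would get 1.
- B: Player II compares 1, -8, -5 and picks c1; Player I would get 6.
- C: Player II compares -2, -9, 4 and picks c3; Player I would get 6.
- D: Player II compares 9, -8, 7 and picks c1; Player I would get 2.
- E: Player II compares 1, 8, 7 and picks c2; Player I would get 7.
Maximizing over 1, 6, 6, 2, 7, Player I chooses E. Subgame-perfect outcome: (E, c2) with payoffs (7, 8).
For the simultaneous game, intersect best replies.
Player I's best replies: c1→B; c2→A; c3→B.
Player II's best replies: A→c1; B→c1; C→c3; D→c1; E→c2.
Only (B, c1) has each player best-responding; Nash payoffs (6, 1).
Player I's commitment gain: 7 − 6 = 1.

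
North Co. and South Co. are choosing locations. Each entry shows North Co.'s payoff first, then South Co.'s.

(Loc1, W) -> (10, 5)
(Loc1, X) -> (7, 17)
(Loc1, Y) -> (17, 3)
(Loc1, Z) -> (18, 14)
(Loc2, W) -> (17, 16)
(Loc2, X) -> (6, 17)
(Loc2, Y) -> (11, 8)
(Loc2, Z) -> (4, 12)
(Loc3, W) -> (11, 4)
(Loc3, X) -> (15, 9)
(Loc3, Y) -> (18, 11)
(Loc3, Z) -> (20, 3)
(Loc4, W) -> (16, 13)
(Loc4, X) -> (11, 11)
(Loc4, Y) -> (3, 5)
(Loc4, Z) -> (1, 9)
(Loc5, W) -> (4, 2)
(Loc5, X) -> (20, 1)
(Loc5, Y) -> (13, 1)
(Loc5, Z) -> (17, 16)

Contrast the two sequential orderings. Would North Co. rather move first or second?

If North Co. leads: South Co.'s best replies are Loc1→X, Loc2→X, Loc3→Y, Loc4→W, Loc5→Z; North Co.'s induced payoffs 7, 6, 18, 16, 17; outcome (Loc3, Y), payoffs (18, 11).
If South Co. leads: North Co.'s best replies are W→Loc2, X→Loc5, Y→Loc3, Z→Loc3; South Co.'s induced payoffs 16, 1, 11, 3; outcome (Loc2, W), payoffs (17, 16).
North Co. gets 18 moving first and 17 moving second, so North Co. prefers to move first.

first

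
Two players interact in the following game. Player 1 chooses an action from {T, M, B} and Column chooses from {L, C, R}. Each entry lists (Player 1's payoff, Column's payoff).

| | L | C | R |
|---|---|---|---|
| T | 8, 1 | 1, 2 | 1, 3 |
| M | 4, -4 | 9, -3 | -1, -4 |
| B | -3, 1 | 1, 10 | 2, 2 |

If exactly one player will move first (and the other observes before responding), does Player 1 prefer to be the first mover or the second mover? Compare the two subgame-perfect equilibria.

first

If Player 1 leads: Column's best replies are T→R, M→C, B→C; Player 1's induced payoffs 1, 9, 1; outcome (M, C), payoffs (9, -3).
If Column leads: Player 1's best replies are L→T, C→M, R→B; Column's induced payoffs 1, -3, 2; outcome (B, R), payoffs (2, 2).
Player 1 gets 9 moving first and 2 moving second, so Player 1 prefers to move first.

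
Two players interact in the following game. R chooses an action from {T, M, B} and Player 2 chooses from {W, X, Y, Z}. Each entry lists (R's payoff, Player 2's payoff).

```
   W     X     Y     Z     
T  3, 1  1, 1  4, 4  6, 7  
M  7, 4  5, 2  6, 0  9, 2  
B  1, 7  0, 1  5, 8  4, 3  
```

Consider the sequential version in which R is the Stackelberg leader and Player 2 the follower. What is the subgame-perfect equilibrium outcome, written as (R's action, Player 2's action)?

(M, W)

Solve by backward induction (R leads).
- T → Player 2 plays Z (best of 1, 1, 4, 7); R gets 6.
- M → Player 2 plays W (best of 4, 2, 0, 2); R gets 7.
- B → Player 2 plays Y (best of 7, 1, 8, 3); R gets 5.
R's induced payoffs are 6, 7, 5, so R commits to M. Subgame-perfect outcome: (M, W) with payoffs (7, 4).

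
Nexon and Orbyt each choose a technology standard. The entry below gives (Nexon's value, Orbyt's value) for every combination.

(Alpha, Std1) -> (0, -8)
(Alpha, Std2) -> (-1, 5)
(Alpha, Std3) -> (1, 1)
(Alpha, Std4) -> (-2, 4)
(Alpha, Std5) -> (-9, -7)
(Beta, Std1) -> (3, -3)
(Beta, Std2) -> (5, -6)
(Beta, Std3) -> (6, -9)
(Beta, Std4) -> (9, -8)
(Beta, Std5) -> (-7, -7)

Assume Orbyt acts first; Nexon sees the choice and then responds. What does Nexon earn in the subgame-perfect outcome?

3

Work backward from Nexon's decision.
- Std1: BR = Beta, leader payoff -3.
- Std2: BR = Beta, leader payoff -6.
- Std3: BR = Beta, leader payoff -9.
- Std4: BR = Beta, leader payoff -8.
- Std5: BR = Beta, leader payoff -7.
Among -3, -6, -9, -8, -7, the best is -3 at Std1. Subgame-perfect outcome: (Beta, Std1) with payoffs (3, -3).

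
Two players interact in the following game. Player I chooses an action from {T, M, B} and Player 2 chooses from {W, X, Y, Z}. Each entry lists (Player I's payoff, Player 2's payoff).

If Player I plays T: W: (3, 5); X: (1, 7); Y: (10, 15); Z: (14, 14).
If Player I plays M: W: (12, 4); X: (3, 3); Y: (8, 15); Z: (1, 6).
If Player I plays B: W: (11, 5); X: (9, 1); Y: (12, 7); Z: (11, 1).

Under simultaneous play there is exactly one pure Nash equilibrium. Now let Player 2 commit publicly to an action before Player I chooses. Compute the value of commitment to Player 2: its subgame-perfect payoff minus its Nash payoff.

7

Work backward from Player I's decision.
- W: Player I compares 3, 12, 11 and picks M; Player 2 would get 4.
- X: Player I compares 1, 3, 9 and picks B; Player 2 would get 1.
- Y: Player I compares 10, 8, 12 and picks B; Player 2 would get 7.
- Z: Player I compares 14, 1, 11 and picks T; Player 2 would get 14.
Among 4, 1, 7, 14, the best is 14 at Z. Subgame-perfect outcome: (T, Z) with payoffs (14, 14).
For the simultaneous game, intersect best replies.
Player I's best replies: W→M; X→B; Y→B; Z→T.
Player 2's best replies: T→Y; M→Y; B→Y.
Only (B, Y) has each player best-responding; Nash payoffs (12, 7).
Player 2's commitment gain: 14 − 7 = 7.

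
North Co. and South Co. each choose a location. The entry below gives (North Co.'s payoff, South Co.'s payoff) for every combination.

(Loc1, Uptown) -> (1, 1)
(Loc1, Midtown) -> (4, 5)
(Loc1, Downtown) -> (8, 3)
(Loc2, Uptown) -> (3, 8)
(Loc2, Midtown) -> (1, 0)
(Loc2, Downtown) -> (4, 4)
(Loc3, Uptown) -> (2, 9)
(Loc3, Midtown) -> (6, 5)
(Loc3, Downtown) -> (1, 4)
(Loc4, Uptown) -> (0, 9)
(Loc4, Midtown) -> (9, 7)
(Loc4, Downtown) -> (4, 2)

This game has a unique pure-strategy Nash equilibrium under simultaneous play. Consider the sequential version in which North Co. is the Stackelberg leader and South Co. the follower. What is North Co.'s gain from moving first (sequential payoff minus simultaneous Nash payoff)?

1

Backward induction with North Co. moving first.
- Loc1: South Co. compares 1, 5, 3 and picks Midtown; North Co. would get 4.
- Loc2: South Co. compares 8, 0, 4 and picks Uptown; North Co. would get 3.
- Loc3: South Co. compares 9, 5, 4 and picks Uptown; North Co. would get 2.
- Loc4: South Co. compares 9, 7, 2 and picks Uptown; North Co. would get 0.
Among 4, 3, 2, 0, the best is 4 at Loc1. Subgame-perfect outcome: (Loc1, Midtown) with payoffs (4, 5).
Now find the simultaneous Nash equilibrium.
North Co.'s best replies: Uptown→Loc2; Midtown→Loc4; Downtown→Loc1.
South Co.'s best replies: Loc1→Midtown; Loc2→Uptown; Loc3→Uptown; Loc4→Uptown.
The unique mutual best reply is (Loc2, Uptown), giving (3, 8).
North Co.'s commitment gain: 4 − 3 = 1.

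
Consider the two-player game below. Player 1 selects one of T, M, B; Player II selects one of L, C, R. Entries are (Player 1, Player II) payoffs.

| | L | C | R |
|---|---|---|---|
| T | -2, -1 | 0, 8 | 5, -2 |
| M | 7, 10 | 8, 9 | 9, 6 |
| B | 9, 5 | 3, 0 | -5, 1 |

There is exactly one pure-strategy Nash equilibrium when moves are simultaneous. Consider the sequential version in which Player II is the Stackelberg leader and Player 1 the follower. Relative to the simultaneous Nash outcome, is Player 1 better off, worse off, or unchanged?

Backward induction with Player II moving first.
- L: BR = B, leader payoff 5.
- C: BR = M, leader payoff 9.
- R: BR = M, leader payoff 6.
Maximizing over 5, 9, 6, Player II chooses C. Subgame-perfect outcome: (M, C) with payoffs (8, 9).
For the simultaneous game, intersect best replies.
Player 1's best replies: L→B; C→M; R→M.
Player II's best replies: T→C; M→L; B→L.
Only (B, L) has each player best-responding; Nash payoffs (9, 5).
Player 1 earns 8 sequentially versus 9 at the Nash outcome: worse off.

worse off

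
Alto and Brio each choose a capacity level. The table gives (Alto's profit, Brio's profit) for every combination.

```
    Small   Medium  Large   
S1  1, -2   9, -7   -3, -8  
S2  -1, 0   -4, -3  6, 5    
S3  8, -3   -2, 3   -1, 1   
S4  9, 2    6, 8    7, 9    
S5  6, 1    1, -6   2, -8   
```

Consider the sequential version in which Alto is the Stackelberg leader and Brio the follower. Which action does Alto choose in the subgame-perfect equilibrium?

Work backward from Brio's decision.
- S1: Brio compares -2, -7, -8 and picks Small; Alto would get 1.
- S2: Brio compares 0, -3, 5 and picks Large; Alto would get 6.
- S3: Brio compares -3, 3, 1 and picks Medium; Alto would get -2.
- S4: Brio compares 2, 8, 9 and picks Large; Alto would get 7.
- S5: Brio compares 1, -6, -8 and picks Small; Alto would get 6.
Maximizing over 1, 6, -2, 7, 6, Alto chooses S4. Subgame-perfect outcome: (S4, Large) with payoffs (7, 9).

S4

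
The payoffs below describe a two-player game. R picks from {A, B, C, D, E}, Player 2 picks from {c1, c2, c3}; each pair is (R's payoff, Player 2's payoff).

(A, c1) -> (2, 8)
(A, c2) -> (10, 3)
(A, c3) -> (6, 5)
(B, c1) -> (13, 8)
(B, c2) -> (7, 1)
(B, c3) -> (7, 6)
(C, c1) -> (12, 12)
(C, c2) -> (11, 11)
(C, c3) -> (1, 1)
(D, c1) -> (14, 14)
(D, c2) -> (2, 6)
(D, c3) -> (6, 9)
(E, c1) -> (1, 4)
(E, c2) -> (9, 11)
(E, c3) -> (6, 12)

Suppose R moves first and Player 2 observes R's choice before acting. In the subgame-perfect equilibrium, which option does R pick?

D

Work backward from Player 2's decision.
- A: Player 2 compares 8, 3, 5 and picks c1; R would get 2.
- B: Player 2 compares 8, 1, 6 and picks c1; R would get 13.
- C: Player 2 compares 12, 11, 1 and picks c1; R would get 12.
- D: Player 2 compares 14, 6, 9 and picks c1; R would get 14.
- E: Player 2 compares 4, 11, 12 and picks c3; R would get 6.
Among 2, 13, 12, 14, 6, the best is 14 at D. Subgame-perfect outcome: (D, c1) with payoffs (14, 14).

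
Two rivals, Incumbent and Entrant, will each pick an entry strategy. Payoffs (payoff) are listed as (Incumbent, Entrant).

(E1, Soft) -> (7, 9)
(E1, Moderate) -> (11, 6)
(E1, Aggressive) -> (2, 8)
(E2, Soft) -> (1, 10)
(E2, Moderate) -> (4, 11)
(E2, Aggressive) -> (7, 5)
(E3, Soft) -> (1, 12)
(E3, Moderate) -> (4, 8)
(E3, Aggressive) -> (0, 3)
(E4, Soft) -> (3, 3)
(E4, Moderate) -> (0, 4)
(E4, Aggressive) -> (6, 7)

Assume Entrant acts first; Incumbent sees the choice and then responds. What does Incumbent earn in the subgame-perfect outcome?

7

Work backward from Incumbent's decision.
- Soft → Incumbent plays E1 (best of 7, 1, 1, 3); Entrant gets 9.
- Moderate → Incumbent plays E1 (best of 11, 4, 4, 0); Entrant gets 6.
- Aggressive → Incumbent plays E2 (best of 2, 7, 0, 6); Entrant gets 5.
Among 9, 6, 5, the best is 9 at Soft. Subgame-perfect outcome: (E1, Soft) with payoffs (7, 9).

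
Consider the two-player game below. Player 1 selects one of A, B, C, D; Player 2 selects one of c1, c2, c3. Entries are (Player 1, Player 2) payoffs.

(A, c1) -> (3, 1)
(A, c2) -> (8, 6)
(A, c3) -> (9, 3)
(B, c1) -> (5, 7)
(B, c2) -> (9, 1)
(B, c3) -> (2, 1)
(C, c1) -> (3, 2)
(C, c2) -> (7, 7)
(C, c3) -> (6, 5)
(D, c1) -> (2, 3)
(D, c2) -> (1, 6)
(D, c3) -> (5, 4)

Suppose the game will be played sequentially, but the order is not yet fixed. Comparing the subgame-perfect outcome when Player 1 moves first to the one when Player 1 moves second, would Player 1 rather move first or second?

first

If Player 1 leads: Player 2's best replies are A→c2, B→c1, C→c2, D→c2; Player 1's induced payoffs 8, 5, 7, 1; outcome (A, c2), payoffs (8, 6).
If Player 2 leads: Player 1's best replies are c1→B, c2→B, c3→A; Player 2's induced payoffs 7, 1, 3; outcome (B, c1), payoffs (5, 7).
Player 1 gets 8 moving first and 5 moving second, so Player 1 prefers to move first.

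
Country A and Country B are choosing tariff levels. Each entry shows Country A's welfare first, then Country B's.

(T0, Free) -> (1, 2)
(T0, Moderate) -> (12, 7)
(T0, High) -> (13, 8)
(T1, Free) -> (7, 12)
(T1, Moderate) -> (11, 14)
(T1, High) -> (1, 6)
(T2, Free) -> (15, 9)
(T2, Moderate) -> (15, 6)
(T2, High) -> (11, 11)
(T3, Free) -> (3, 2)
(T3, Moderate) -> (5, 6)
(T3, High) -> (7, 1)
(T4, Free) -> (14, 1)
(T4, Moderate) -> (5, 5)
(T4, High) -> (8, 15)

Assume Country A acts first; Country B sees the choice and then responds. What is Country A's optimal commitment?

Solve by backward induction (Country A leads).
- T0: Country B compares 2, 7, 8 and picks High; Country A would get 13.
- T1: Country B compares 12, 14, 6 and picks Moderate; Country A would get 11.
- T2: Country B compares 9, 6, 11 and picks High; Country A would get 11.
- T3: Country B compares 2, 6, 1 and picks Moderate; Country A would get 5.
- T4: Country B compares 1, 5, 15 and picks High; Country A would get 8.
Among 13, 11, 11, 5, 8, the best is 13 at T0. Subgame-perfect outcome: (T0, High) with payoffs (13, 8).

T0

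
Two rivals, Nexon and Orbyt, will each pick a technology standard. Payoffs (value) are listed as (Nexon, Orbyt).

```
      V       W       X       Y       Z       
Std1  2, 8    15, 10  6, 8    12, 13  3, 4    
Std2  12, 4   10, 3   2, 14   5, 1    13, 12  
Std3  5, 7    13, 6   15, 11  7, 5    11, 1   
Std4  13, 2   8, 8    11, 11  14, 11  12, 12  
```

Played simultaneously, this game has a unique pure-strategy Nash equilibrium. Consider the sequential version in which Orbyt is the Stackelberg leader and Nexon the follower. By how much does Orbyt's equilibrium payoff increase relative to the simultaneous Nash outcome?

Backward induction with Orbyt moving first.
- V → Nexon plays Std4 (best of 2, 12, 5, 13); Orbyt gets 2.
- W → Nexon plays Std1 (best of 15, 10, 13, 8); Orbyt gets 10.
- X → Nexon plays Std3 (best of 6, 2, 15, 11); Orbyt gets 11.
- Y → Nexon plays Std4 (best of 12, 5, 7, 14); Orbyt gets 11.
- Z → Nexon plays Std2 (best of 3, 13, 11, 12); Orbyt gets 12.
Among 2, 10, 11, 11, 12, the best is 12 at Z. Subgame-perfect outcome: (Std2, Z) with payoffs (13, 12).
For the simultaneous game, intersect best replies.
Nexon's best replies: V→Std4; W→Std1; X→Std3; Y→Std4; Z→Std2.
Orbyt's best replies: Std1→Y; Std2→X; Std3→X; Std4→Z.
The unique mutual best reply is (Std3, X), giving (15, 11).
Orbyt's commitment gain: 12 − 11 = 1.

1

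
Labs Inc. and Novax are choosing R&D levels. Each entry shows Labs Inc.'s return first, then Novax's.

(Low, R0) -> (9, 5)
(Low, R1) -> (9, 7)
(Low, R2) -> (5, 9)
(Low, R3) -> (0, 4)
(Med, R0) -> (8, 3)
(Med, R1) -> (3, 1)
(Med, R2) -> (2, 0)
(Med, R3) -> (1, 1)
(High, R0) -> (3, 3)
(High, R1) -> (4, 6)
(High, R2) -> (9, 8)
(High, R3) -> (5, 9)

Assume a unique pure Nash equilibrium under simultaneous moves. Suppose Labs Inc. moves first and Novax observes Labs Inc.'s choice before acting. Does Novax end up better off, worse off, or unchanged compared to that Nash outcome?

worse off

Backward induction with Labs Inc. moving first.
- Low → Novax plays R2 (best of 5, 7, 9, 4); Labs Inc. gets 5.
- Med → Novax plays R0 (best of 3, 1, 0, 1); Labs Inc. gets 8.
- High → Novax plays R3 (best of 3, 6, 8, 9); Labs Inc. gets 5.
Maximizing over 5, 8, 5, Labs Inc. chooses Med. Subgame-perfect outcome: (Med, R0) with payoffs (8, 3).
Now find the simultaneous Nash equilibrium.
Labs Inc.'s best replies: R0→Low; R1→Low; R2→High; R3→High.
Novax's best replies: Low→R2; Med→R0; High→R3.
The unique mutual best reply is (High, R3), giving (5, 9).
Novax earns 3 sequentially versus 9 at the Nash outcome: worse off.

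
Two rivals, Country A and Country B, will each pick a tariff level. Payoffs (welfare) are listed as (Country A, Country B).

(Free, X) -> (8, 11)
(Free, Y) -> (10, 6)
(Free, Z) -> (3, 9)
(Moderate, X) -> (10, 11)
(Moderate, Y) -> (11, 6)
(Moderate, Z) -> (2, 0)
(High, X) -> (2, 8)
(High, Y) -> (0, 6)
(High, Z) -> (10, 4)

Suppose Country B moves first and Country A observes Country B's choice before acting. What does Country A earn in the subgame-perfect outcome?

Backward induction with Country B moving first.
- X: BR = Moderate, leader payoff 11.
- Y: BR = Moderate, leader payoff 6.
- Z: BR = High, leader payoff 4.
Maximizing over 11, 6, 4, Country B chooses X. Subgame-perfect outcome: (Moderate, X) with payoffs (10, 11).

10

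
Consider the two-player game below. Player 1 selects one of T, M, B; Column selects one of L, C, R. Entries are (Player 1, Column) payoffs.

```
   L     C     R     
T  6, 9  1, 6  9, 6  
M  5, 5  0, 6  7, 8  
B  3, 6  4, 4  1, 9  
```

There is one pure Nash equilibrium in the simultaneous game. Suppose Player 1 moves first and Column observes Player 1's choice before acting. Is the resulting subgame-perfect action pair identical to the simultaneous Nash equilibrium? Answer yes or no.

no

Backward induction with Player 1 moving first.
- T: BR = L, leader payoff 6.
- M: BR = R, leader payoff 7.
- B: BR = R, leader payoff 1.
Player 1's induced payoffs are 6, 7, 1, so Player 1 commits to M. Subgame-perfect outcome: (M, R) with payoffs (7, 8).
For the simultaneous game, intersect best replies.
Player 1's best replies: L→T; C→B; R→T.
Column's best replies: T→L; M→R; B→R.
Only (T, L) has each player best-responding; Nash payoffs (6, 9).
Sequential outcome (M, R) differs from the Nash profile (T, L).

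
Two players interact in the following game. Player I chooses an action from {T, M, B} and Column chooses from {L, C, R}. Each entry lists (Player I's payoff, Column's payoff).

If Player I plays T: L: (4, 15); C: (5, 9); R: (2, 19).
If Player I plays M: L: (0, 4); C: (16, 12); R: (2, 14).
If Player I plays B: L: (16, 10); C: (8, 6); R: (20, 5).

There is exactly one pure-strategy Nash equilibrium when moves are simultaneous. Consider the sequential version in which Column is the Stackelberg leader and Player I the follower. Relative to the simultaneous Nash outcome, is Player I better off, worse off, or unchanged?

Work backward from Player I's decision.
- L → Player I plays B (best of 4, 0, 16); Column gets 10.
- C → Player I plays M (best of 5, 16, 8); Column gets 12.
- R → Player I plays B (best of 2, 2, 20); Column gets 5.
Maximizing over 10, 12, 5, Column chooses C. Subgame-perfect outcome: (M, C) with payoffs (16, 12).
Under simultaneous play:
Player I's best replies: L→B; C→M; R→B.
Column's best replies: T→R; M→R; B→L.
The unique mutual best reply is (B, L), giving (16, 10).
Player I earns 16 sequentially versus 16 at the Nash outcome: unchanged.

unchanged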